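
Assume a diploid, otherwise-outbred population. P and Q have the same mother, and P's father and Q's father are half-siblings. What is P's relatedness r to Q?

0.3125

Relatedness sums over independent paths through distinct common ancestors.
P and Q are related in two ways: half-sibs through their shared mother (r = 1/4) and half first cousins through their fathers (r = 1/16).
r = 1/4 + 1/16 = 5/16 = 0.3125.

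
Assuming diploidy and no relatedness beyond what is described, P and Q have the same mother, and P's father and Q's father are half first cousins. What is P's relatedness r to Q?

0.265625

Relatedness sums over independent paths through distinct common ancestors.
P and Q are related in two ways: half-sibs through their shared mother (r = 1/4) and half second cousins through their fathers (r = 1/64).
r = 1/4 + 1/64 = 0.265625.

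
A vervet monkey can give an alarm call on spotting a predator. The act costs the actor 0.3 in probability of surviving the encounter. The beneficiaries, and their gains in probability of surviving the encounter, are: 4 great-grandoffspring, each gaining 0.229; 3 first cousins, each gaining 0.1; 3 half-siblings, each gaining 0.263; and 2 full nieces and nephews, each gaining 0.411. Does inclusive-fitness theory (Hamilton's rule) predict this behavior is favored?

Hamilton's rule: the trait is favored when the sum of r·B over every recipient exceeds the actor's cost C.
r to a great-grandoffspring = 1/8 (three parent–offspring links: r = (1/2)^3 = 1/8).
r to a first cousin = 1/8 (first cousins share one grandparent pair — two paths of length 4: r = 2·(1/2)^4 = 1/8).
r to a half-sibling = 0.25 (half-sibs share one parent — one path of length 2: r = (1/2)^2 = 1/4).
r to a full niece or nephew = 1/4 (full aunt/uncle↔niece/nephew: two paths of length 3 through the shared grandparent pair: r = 2·(1/2)^3 = 1/4).
Summing one r·B term per recipient: 4·0.125·0.229 + 3·0.125·0.1 + 3·0.25·0.263 + 2·0.25·0.411 = 0.55475.
0.55475 > 0.3: the indirect benefit exceeds the cost.

Yes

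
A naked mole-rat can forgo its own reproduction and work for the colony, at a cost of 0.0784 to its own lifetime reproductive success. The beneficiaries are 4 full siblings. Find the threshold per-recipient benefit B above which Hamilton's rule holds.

r to a full sibling = 1/2 (full sibs share both parents — two paths of length 2: r = 2·(1/2)^2 = 1/2).
Hamilton's rule with n recipients of equal r: n·r·B > C, so B > C/(n·r) = 0.0784/(4·0.5) = 0.0392.

0.0392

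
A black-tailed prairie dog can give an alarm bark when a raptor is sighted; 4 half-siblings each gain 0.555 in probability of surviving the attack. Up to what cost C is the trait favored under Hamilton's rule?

r to a half-sibling = 0.25 (half-sibs share one parent — one path of length 2: r = (1/2)^2 = 1/4).
Hamilton's rule: n·r·B > C, so the trait is favored while C < n·r·B = 4·0.25·0.555 = 0.555.

0.555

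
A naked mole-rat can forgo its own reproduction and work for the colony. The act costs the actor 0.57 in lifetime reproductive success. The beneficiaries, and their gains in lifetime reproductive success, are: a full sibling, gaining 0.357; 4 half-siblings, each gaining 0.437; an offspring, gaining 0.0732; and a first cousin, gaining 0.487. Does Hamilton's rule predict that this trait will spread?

Yes

Hamilton's rule: the trait is favored when the sum of r·B over every recipient exceeds the actor's cost C.
r to a full sibling = 1/2 (full sibs share both parents — two paths of length 2: r = 2·(1/2)^2 = 1/2).
r to a half-sibling = 1/4 (half-sibs share one parent — one path of length 2: r = (1/2)^2 = 1/4).
r to an offspring = 1/2 (one parent–offspring link: r = (1/2)^1 = 1/2).
r to a first cousin = 1/8 (first cousins share one grandparent pair — two paths of length 4: r = 2·(1/2)^4 = 1/8).
Summing one r·B term per recipient: 1·0.5·0.357 + 4·0.25·0.437 + 1·0.5·0.0732 + 1·0.125·0.487 = 0.712975.
0.712975 > 0.57: the indirect benefit exceeds the cost.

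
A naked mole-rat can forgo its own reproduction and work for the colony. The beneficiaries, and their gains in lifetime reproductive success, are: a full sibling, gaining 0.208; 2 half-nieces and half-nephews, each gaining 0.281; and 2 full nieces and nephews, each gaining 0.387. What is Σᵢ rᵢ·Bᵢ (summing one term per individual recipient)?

r to a full sibling = 1/2 (full sibs share both parents — two paths of length 2: r = 2·(1/2)^2 = 1/2).
r to a half-niece or half-nephew = 0.125 (half-aunt/uncle↔niece/nephew: one path of length 3: r = (1/2)^3 = 1/8).
r to a full niece or nephew = 0.25 (full aunt/uncle↔niece/nephew: two paths of length 3 through the shared grandparent pair: r = 2·(1/2)^3 = 1/4).
Summing one r·B term per recipient: 1·0.5·0.208 + 2·0.125·0.281 + 2·0.25·0.387 = 0.36775.

0.36775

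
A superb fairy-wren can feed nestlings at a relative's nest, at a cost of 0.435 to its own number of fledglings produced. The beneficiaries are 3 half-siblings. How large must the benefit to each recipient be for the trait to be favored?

r to a half-sibling = 1/4 (half-sibs share one parent — one path of length 2: r = (1/2)^2 = 1/4).
Hamilton's rule with n recipients of equal r: n·r·B > C, so B > C/(n·r) = 0.435/(3·0.25) = 0.58.

0.58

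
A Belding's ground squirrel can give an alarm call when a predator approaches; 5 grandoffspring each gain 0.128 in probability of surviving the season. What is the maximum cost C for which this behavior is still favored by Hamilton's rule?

r to a grandoffspring = 1/4 (two parent–offspring links: r = (1/2)^2 = 1/4).
Hamilton's rule: n·r·B > C, so the trait is favored while C < n·r·B = 5·0.25·0.128 = 0.16.

0.16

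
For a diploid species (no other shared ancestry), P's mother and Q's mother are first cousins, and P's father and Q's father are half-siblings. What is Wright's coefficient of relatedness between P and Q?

0.09375

Wright's path rule: contributions from independent ancestry routes add.
P and Q are related in two ways: second cousins through their mothers (r = 1/32) and half first cousins through their fathers (r = 1/16).
r = 1/32 + 1/16 = 0.09375.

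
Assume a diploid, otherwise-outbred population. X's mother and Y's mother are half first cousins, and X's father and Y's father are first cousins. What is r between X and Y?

0.046875

Relatedness sums over independent paths through distinct common ancestors.
X and Y are related in two ways: half second cousins through their mothers (r = 1/64) and second cousins through their fathers (r = 1/32).
r = 1/64 + 1/32 = 3/64 = 0.046875.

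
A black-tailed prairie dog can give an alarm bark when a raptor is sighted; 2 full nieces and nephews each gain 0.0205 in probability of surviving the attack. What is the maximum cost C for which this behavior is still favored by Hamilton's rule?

0.01025

r to a full niece or nephew = 0.25 (full aunt/uncle↔niece/nephew: two paths of length 3 through the shared grandparent pair: r = 2·(1/2)^3 = 1/4).
Hamilton's rule: n·r·B > C, so the trait is favored while C < n·r·B = 2·0.25·0.0205 = 0.01025.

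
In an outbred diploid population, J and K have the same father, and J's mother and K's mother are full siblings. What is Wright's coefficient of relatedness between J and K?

Wright's path rule: contributions from independent ancestry routes add.
J and K are related in two ways: half-sibs through their shared father (r = 1/4) and first cousins through their mothers (r = 1/8).
r = 1/4 + 1/8 = 3/8 = 0.375.

0.375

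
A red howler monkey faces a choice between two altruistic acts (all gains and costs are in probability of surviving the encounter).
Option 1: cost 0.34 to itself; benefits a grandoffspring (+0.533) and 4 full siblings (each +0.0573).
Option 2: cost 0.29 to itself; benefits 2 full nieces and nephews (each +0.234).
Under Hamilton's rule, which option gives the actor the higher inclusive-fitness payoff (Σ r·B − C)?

Option 1

Option 1: r to a grandoffspring = 0.25.
Option 1: r to a full sibling = 0.5.
Option 1: Σ r·B − C = (1·0.25·0.533 + 4·0.5·0.0573) − 0.34 = -0.09215.
Option 2: r to a full niece or nephew = 0.25.
Option 2: Σ r·B − C = (2·0.25·0.234) − 0.29 = -0.173.
Option 1 has the higher net inclusive-fitness payoff.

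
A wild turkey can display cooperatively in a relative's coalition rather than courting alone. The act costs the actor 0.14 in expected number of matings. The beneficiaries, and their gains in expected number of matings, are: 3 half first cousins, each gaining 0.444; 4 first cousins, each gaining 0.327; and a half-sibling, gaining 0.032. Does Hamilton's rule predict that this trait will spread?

Yes

Hamilton's rule: the trait is favored when the sum of r·B over every recipient exceeds the actor's cost C.
r to a half first cousin = 0.0625 (half first cousins share one grandparent — one path of length 4: r = (1/2)^4 = 1/16).
r to a first cousin = 0.125 (first cousins share one grandparent pair — two paths of length 4: r = 2·(1/2)^4 = 1/8).
r to a half-sibling = 1/4 (half-sibs share one parent — one path of length 2: r = (1/2)^2 = 1/4).
Summing one r·B term per recipient: 3·0.0625·0.444 + 4·0.125·0.327 + 1·0.25·0.032 = 0.25475.
0.25475 > 0.14: the indirect benefit exceeds the cost.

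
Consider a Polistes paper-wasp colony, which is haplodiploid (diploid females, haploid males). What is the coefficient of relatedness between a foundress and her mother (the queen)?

0.5

One meiotic link between diploid queen and diploid daughter: r = 1/2.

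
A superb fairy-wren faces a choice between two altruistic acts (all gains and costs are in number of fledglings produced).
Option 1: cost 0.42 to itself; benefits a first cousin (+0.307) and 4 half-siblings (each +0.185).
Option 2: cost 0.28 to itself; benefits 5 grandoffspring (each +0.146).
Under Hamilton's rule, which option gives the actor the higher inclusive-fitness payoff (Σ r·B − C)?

Option 2

Option 1: r to a first cousin = 0.125.
Option 1: r to a half-sibling = 0.25.
Option 1: Σ r·B − C = (1·0.125·0.307 + 4·0.25·0.185) − 0.42 = -0.196625.
Option 2: r to a grandoffspring = 0.25.
Option 2: Σ r·B − C = (5·0.25·0.146) − 0.28 = -0.0975.
Option 2 has the higher net inclusive-fitness payoff.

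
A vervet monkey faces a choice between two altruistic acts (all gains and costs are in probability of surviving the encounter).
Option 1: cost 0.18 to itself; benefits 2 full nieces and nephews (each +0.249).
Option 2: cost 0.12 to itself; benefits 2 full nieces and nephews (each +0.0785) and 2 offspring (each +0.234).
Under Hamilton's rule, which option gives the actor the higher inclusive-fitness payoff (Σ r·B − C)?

Option 1: r to a full niece or nephew = 0.25.
Option 1: Σ r·B − C = (2·0.25·0.249) − 0.18 = -0.0555.
Option 2: r to a full niece or nephew = 0.25.
Option 2: r to an offspring = 0.5.
Option 2: Σ r·B − C = (2·0.25·0.0785 + 2·0.5·0.234) − 0.12 = 0.15325.
Option 2 has the higher net inclusive-fitness payoff.

Option 2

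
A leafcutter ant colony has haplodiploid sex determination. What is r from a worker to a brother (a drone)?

Her haploid brother carries none of their father's genes and a random half of their mother's genome; that half matches the maternal half of her own genome with probability 1/2: r = 1/2 · 1/2 = 1/4.

0.25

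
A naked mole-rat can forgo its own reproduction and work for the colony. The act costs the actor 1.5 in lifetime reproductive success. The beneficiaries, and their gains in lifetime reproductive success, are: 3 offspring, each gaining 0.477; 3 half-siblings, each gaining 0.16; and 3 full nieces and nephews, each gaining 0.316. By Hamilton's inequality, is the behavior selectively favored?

No

Hamilton's rule: the trait is favored when the sum of r·B over every recipient exceeds the actor's cost C.
r to an offspring = 0.5 (one parent–offspring link: r = (1/2)^1 = 1/2).
r to a half-sibling = 1/4 (half-sibs share one parent — one path of length 2: r = (1/2)^2 = 1/4).
r to a full niece or nephew = 1/4 (full aunt/uncle↔niece/nephew: two paths of length 3 through the shared grandparent pair: r = 2·(1/2)^3 = 1/4).
Summing one r·B term per recipient: 3·0.5·0.477 + 3·0.25·0.16 + 3·0.25·0.316 = 1.0725.
1.0725 < 1.5: the indirect benefit is less than the cost.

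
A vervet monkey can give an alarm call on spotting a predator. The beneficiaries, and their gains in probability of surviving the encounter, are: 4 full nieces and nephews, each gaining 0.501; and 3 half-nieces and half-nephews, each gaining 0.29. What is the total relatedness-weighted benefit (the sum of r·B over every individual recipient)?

0.60975

r to a full niece or nephew = 0.25 (full aunt/uncle↔niece/nephew: two paths of length 3 through the shared grandparent pair: r = 2·(1/2)^3 = 1/4).
r to a half-niece or half-nephew = 0.125 (half-aunt/uncle↔niece/nephew: one path of length 3: r = (1/2)^3 = 1/8).
Summing one r·B term per recipient: 4·0.25·0.501 + 3·0.125·0.29 = 0.60975.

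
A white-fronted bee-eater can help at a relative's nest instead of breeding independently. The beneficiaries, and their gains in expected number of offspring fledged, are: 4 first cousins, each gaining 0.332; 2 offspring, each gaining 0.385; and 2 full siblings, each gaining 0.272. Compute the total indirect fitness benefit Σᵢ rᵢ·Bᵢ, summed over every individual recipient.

0.823

r to a first cousin = 0.125 (first cousins share one grandparent pair — two paths of length 4: r = 2·(1/2)^4 = 1/8).
r to an offspring = 0.5 (one parent–offspring link: r = (1/2)^1 = 1/2).
r to a full sibling = 0.5 (full sibs share both parents — two paths of length 2: r = 2·(1/2)^2 = 1/2).
Summing one r·B term per recipient: 4·0.125·0.332 + 2·0.5·0.385 + 2·0.5·0.272 = 0.823.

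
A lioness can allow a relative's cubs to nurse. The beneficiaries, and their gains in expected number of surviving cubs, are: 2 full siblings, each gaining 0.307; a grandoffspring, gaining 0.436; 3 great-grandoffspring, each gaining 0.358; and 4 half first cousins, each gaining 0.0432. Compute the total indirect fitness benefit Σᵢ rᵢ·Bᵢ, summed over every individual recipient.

r to a full sibling = 1/2 (full sibs share both parents — two paths of length 2: r = 2·(1/2)^2 = 1/2).
r to a grandoffspring = 1/4 (two parent–offspring links: r = (1/2)^2 = 1/4).
r to a great-grandoffspring = 1/8 (three parent–offspring links: r = (1/2)^3 = 1/8).
r to a half first cousin = 0.0625 (half first cousins share one grandparent — one path of length 4: r = (1/2)^4 = 1/16).
Summing one r·B term per recipient: 2·0.5·0.307 + 1·0.25·0.436 + 3·0.125·0.358 + 4·0.0625·0.0432 = 0.56105.

0.56105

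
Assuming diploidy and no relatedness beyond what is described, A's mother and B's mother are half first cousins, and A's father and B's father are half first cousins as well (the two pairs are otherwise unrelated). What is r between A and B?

0.03125

Relatedness sums over independent paths through distinct common ancestors.
A and B are related in two ways: half second cousins through their mothers (r = 1/64) and half second cousins through their fathers (r = 1/64).
r = 1/64 + 1/64 = 0.03125.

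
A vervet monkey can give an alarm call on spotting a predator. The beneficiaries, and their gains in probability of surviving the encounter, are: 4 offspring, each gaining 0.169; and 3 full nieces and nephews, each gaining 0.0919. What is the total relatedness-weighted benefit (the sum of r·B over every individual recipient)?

0.406925

r to an offspring = 1/2 (one parent–offspring link: r = (1/2)^1 = 1/2).
r to a full niece or nephew = 1/4 (full aunt/uncle↔niece/nephew: two paths of length 3 through the shared grandparent pair: r = 2·(1/2)^3 = 1/4).
Summing one r·B term per recipient: 4·0.5·0.169 + 3·0.25·0.0919 = 0.406925.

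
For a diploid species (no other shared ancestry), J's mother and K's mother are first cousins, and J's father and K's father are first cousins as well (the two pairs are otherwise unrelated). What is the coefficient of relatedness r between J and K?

With two independent routes of shared ancestry, r is the sum of the two contributions.
J and K are related in two ways: second cousins through their mothers (r = 1/32) and second cousins through their fathers (r = 1/32).
r = 1/32 + 1/32 = 0.0625.

0.0625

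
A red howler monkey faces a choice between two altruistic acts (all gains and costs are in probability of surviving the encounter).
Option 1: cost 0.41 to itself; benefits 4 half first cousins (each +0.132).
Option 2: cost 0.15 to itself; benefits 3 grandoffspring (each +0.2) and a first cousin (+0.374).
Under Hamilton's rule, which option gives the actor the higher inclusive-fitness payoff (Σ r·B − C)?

Option 2

Option 1: r to a half first cousin = 0.0625.
Option 1: Σ r·B − C = (4·0.0625·0.132) − 0.41 = -0.377.
Option 2: r to a grandoffspring = 0.25.
Option 2: r to a first cousin = 0.125.
Option 2: Σ r·B − C = (3·0.25·0.2 + 1·0.125·0.374) − 0.15 = 0.04675.
Option 2 has the higher net inclusive-fitness payoff.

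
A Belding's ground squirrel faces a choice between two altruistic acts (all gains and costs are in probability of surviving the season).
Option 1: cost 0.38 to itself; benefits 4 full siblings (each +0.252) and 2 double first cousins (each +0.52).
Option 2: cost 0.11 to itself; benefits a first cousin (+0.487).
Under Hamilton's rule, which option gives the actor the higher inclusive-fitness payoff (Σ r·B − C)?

Option 1

Option 1: r to a full sibling = 0.5.
Option 1: r to a double first cousin = 0.25.
Option 1: Σ r·B − C = (4·0.5·0.252 + 2·0.25·0.52) − 0.38 = 0.384.
Option 2: r to a first cousin = 0.125.
Option 2: Σ r·B − C = (1·0.125·0.487) − 0.11 = -0.049125.
Option 1 has the higher net inclusive-fitness payoff.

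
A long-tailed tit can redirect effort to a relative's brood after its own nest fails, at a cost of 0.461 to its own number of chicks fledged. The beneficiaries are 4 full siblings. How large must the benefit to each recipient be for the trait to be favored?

0.2305

r to a full sibling = 1/2 (full sibs share both parents — two paths of length 2: r = 2·(1/2)^2 = 1/2).
Hamilton's rule with n recipients of equal r: n·r·B > C, so B > C/(n·r) = 0.461/(4·0.5) = 0.2305.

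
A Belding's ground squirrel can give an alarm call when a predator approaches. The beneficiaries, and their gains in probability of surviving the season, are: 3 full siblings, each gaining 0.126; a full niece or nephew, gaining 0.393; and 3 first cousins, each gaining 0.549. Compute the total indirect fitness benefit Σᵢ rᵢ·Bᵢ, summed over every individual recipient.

r to a full sibling = 0.5 (full sibs share both parents — two paths of length 2: r = 2·(1/2)^2 = 1/2).
r to a full niece or nephew = 0.25 (full aunt/uncle↔niece/nephew: two paths of length 3 through the shared grandparent pair: r = 2·(1/2)^3 = 1/4).
r to a first cousin = 1/8 (first cousins share one grandparent pair — two paths of length 4: r = 2·(1/2)^4 = 1/8).
Summing one r·B term per recipient: 3·0.5·0.126 + 1·0.25·0.393 + 3·0.125·0.549 = 0.493125.

0.493125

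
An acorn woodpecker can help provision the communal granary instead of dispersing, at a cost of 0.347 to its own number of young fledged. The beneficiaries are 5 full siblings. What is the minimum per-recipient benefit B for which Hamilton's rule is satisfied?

r to a full sibling = 0.5 (full sibs share both parents — two paths of length 2: r = 2·(1/2)^2 = 1/2).
Hamilton's rule with n recipients of equal r: n·r·B > C, so B > C/(n·r) = 0.347/(5·0.5) = 0.1388.

0.1388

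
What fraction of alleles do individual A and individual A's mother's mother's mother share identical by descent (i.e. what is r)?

Each parent–offspring link contributes a factor of 1/2, and independent paths through distinct common ancestors add.
Three parent–offspring links: r = (1/2)^3 = 1/8.

0.125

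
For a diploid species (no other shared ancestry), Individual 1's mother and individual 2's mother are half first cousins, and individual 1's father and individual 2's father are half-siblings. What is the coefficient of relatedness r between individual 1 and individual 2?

Relatedness sums over independent paths through distinct common ancestors.
Individual 1 and individual 2 are related in two ways: half second cousins through their mothers (r = 1/64) and half first cousins through their fathers (r = 1/16).
r = 1/64 + 1/16 = 0.078125.

0.078125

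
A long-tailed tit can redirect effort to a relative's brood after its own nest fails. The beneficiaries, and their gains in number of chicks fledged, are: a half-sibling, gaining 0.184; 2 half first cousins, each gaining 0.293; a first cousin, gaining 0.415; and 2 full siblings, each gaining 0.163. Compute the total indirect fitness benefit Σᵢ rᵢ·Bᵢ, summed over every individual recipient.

0.2975

r to a half-sibling = 1/4 (half-sibs share one parent — one path of length 2: r = (1/2)^2 = 1/4).
r to a half first cousin = 1/16 (half first cousins share one grandparent — one path of length 4: r = (1/2)^4 = 1/16).
r to a first cousin = 0.125 (first cousins share one grandparent pair — two paths of length 4: r = 2·(1/2)^4 = 1/8).
r to a full sibling = 0.5 (full sibs share both parents — two paths of length 2: r = 2·(1/2)^2 = 1/2).
Summing one r·B term per recipient: 1·0.25·0.184 + 2·0.0625·0.293 + 1·0.125·0.415 + 2·0.5·0.163 = 0.2975.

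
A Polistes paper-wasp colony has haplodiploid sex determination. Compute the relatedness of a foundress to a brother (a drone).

Her haploid brother carries none of their father's genes and a random half of their mother's genome; that half matches the maternal half of her own genome with probability 1/2: r = 1/2 · 1/2 = 1/4.

0.25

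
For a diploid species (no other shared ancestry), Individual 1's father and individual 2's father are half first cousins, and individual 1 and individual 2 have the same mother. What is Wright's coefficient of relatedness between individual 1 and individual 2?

0.265625

Wright's path rule: contributions from independent ancestry routes add.
Individual 1 and individual 2 are related in two ways: half second cousins through their fathers (r = 1/64) and half-sibs through their shared mother (r = 1/4).
r = 1/64 + 1/4 = 0.265625.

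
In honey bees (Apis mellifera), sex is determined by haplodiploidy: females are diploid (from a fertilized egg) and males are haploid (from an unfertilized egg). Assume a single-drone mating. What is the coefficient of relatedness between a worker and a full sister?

Haplodiploid full sisters inherit their father's entire haploid genome identically (contributing 1/2) and on average half of their mother's contribution (1/2 · 1/2 = 1/4); r = 1/2 + 1/4 = 3/4.

0.75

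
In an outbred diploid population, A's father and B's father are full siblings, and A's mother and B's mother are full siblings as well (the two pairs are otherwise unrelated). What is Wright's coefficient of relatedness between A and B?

0.25

Independent pedigree routes through distinct common ancestors add.
A and B are related in two ways: first cousins through their fathers (r = 1/8) and first cousins through their mothers (r = 1/8) — i.e. double first cousins.
r = 1/8 + 1/8 = 0.25.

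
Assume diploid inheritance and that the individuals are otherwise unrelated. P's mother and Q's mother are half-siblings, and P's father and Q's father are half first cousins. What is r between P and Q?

Independent pedigree routes through distinct common ancestors add.
P and Q are related in two ways: half first cousins through their mothers (r = 1/16) and half second cousins through their fathers (r = 1/64).
r = 1/16 + 1/64 = 5/64 = 0.078125.

0.078125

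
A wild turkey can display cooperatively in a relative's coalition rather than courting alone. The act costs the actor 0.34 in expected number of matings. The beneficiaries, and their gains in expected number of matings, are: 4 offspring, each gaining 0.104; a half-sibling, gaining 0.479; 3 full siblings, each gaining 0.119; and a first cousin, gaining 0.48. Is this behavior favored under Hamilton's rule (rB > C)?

Hamilton's rule: the trait is favored when the sum of r·B over every recipient exceeds the actor's cost C.
r to an offspring = 0.5 (one parent–offspring link: r = (1/2)^1 = 1/2).
r to a half-sibling = 1/4 (half-sibs share one parent — one path of length 2: r = (1/2)^2 = 1/4).
r to a full sibling = 0.5 (full sibs share both parents — two paths of length 2: r = 2·(1/2)^2 = 1/2).
r to a first cousin = 1/8 (first cousins share one grandparent pair — two paths of length 4: r = 2·(1/2)^4 = 1/8).
Summing one r·B term per recipient: 4·0.5·0.104 + 1·0.25·0.479 + 3·0.5·0.119 + 1·0.125·0.48 = 0.56625.
0.56625 > 0.34: the indirect benefit exceeds the cost.

Yes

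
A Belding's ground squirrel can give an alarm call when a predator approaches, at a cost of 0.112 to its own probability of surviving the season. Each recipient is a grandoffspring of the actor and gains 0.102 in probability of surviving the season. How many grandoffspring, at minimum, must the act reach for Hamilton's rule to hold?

r to a grandoffspring = 1/4 (two parent–offspring links: r = (1/2)^2 = 1/4).
Hamilton's rule: n·r·B > C  ⇒  n > C/(r·B) = 0.112/(0.25·0.102) = 4.392.
The smallest integer exceeding 4.392 is 5.

5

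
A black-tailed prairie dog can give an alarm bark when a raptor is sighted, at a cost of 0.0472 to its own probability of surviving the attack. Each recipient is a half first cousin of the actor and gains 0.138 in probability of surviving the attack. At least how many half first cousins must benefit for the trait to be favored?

6

r to a half first cousin = 1/16 (half first cousins share one grandparent — one path of length 4: r = (1/2)^4 = 1/16).
Hamilton's rule: n·r·B > C  ⇒  n > C/(r·B) = 0.0472/(0.0625·0.138) = 5.472.
The smallest integer exceeding 5.472 is 6.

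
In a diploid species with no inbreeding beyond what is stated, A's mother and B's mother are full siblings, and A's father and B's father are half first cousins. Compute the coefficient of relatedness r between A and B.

Independent pedigree routes through distinct common ancestors add.
A and B are related in two ways: first cousins through their mothers (r = 1/8) and half second cousins through their fathers (r = 1/64).
r = 1/8 + 1/64 = 9/64 = 0.140625.

0.140625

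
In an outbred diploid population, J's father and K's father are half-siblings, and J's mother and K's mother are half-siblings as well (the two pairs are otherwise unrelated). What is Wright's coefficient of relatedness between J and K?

With two independent routes of shared ancestry, r is the sum of the two contributions.
J and K are related in two ways: half first cousins through their fathers (r = 1/16) and half first cousins through their mothers (r = 1/16).
r = 1/16 + 1/16 = 0.125.

0.125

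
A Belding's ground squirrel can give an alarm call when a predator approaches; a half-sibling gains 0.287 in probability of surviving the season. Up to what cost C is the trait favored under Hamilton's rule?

r to a half-sibling = 0.25 (half-sibs share one parent — one path of length 2: r = (1/2)^2 = 1/4).
Hamilton's rule: n·r·B > C, so the trait is favored while C < n·r·B = 1·0.25·0.287 = 0.07175.

0.07175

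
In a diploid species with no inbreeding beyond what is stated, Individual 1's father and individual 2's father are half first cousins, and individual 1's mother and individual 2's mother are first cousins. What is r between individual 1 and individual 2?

0.046875

Independent pedigree routes through distinct common ancestors add.
Individual 1 and individual 2 are related in two ways: half second cousins through their fathers (r = 1/64) and second cousins through their mothers (r = 1/32).
r = 1/64 + 1/32 = 0.046875.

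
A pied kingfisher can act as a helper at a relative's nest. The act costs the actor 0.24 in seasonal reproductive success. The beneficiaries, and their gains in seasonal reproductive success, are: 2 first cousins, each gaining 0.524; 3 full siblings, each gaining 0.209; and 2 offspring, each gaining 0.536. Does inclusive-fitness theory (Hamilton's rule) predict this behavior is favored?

Yes

Hamilton's rule: the trait is favored when the sum of r·B over every recipient exceeds the actor's cost C.
r to a first cousin = 1/8 (first cousins share one grandparent pair — two paths of length 4: r = 2·(1/2)^4 = 1/8).
r to a full sibling = 0.5 (full sibs share both parents — two paths of length 2: r = 2·(1/2)^2 = 1/2).
r to an offspring = 1/2 (one parent–offspring link: r = (1/2)^1 = 1/2).
Summing one r·B term per recipient: 2·0.125·0.524 + 3·0.5·0.209 + 2·0.5·0.536 = 0.9805.
0.9805 > 0.24: the indirect benefit exceeds the cost.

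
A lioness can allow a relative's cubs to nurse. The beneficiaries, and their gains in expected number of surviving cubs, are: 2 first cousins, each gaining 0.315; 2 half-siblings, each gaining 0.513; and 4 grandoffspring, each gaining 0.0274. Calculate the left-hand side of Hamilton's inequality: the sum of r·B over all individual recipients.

0.36265

r to a first cousin = 1/8 (first cousins share one grandparent pair — two paths of length 4: r = 2·(1/2)^4 = 1/8).
r to a half-sibling = 0.25 (half-sibs share one parent — one path of length 2: r = (1/2)^2 = 1/4).
r to a grandoffspring = 1/4 (two parent–offspring links: r = (1/2)^2 = 1/4).
Summing one r·B term per recipient: 2·0.125·0.315 + 2·0.25·0.513 + 4·0.25·0.0274 = 0.36265.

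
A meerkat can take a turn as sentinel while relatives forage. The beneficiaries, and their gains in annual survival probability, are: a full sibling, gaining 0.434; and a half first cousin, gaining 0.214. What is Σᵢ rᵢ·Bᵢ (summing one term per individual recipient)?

0.230375

r to a full sibling = 0.5 (full sibs share both parents — two paths of length 2: r = 2·(1/2)^2 = 1/2).
r to a half first cousin = 1/16 (half first cousins share one grandparent — one path of length 4: r = (1/2)^4 = 1/16).
Summing one r·B term per recipient: 1·0.5·0.434 + 1·0.0625·0.214 = 0.230375.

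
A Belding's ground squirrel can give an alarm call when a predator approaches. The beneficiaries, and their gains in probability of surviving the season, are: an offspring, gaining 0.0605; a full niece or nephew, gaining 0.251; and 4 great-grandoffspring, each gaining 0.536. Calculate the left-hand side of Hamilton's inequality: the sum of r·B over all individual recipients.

r to an offspring = 0.5 (one parent–offspring link: r = (1/2)^1 = 1/2).
r to a full niece or nephew = 1/4 (full aunt/uncle↔niece/nephew: two paths of length 3 through the shared grandparent pair: r = 2·(1/2)^3 = 1/4).
r to a great-grandoffspring = 1/8 (three parent–offspring links: r = (1/2)^3 = 1/8).
Summing one r·B term per recipient: 1·0.5·0.0605 + 1·0.25·0.251 + 4·0.125·0.536 = 0.361.

0.361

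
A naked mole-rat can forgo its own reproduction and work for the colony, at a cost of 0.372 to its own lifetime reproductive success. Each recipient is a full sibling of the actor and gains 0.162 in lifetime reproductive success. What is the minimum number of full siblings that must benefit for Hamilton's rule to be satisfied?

r to a full sibling = 0.5 (full sibs share both parents — two paths of length 2: r = 2·(1/2)^2 = 1/2).
Hamilton's rule: n·r·B > C  ⇒  n > C/(r·B) = 0.372/(0.5·0.162) = 4.593.
The smallest integer exceeding 4.593 is 5.

5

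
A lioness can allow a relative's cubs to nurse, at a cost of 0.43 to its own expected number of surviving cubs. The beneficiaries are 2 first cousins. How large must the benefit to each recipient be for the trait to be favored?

1.72

r to a first cousin = 1/8 (first cousins share one grandparent pair — two paths of length 4: r = 2·(1/2)^4 = 1/8).
Hamilton's rule with n recipients of equal r: n·r·B > C, so B > C/(n·r) = 0.43/(2·0.125) = 1.72.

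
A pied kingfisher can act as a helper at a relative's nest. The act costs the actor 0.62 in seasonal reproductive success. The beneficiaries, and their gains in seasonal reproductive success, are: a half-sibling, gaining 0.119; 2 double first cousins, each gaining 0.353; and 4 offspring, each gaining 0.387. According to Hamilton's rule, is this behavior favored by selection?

Yes

Hamilton's rule: the trait is favored when the sum of r·B over every recipient exceeds the actor's cost C.
r to a half-sibling = 0.25 (half-sibs share one parent — one path of length 2: r = (1/2)^2 = 1/4).
r to a double first cousin = 0.25 (double first cousins share both grandparent pairs — four paths of length 4: r = 4·(1/2)^4 = 1/4).
r to an offspring = 0.5 (one parent–offspring link: r = (1/2)^1 = 1/2).
Summing one r·B term per recipient: 1·0.25·0.119 + 2·0.25·0.353 + 4·0.5·0.387 = 0.98025.
0.98025 > 0.62: the indirect benefit exceeds the cost.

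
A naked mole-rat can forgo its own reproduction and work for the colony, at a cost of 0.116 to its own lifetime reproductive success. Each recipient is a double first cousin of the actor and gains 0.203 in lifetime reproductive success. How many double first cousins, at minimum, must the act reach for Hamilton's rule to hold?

r to a double first cousin = 0.25 (double first cousins share both grandparent pairs — four paths of length 4: r = 4·(1/2)^4 = 1/4).
Hamilton's rule: n·r·B > C  ⇒  n > C/(r·B) = 0.116/(0.25·0.203) = 2.286.
The smallest integer exceeding 2.286 is 3.

3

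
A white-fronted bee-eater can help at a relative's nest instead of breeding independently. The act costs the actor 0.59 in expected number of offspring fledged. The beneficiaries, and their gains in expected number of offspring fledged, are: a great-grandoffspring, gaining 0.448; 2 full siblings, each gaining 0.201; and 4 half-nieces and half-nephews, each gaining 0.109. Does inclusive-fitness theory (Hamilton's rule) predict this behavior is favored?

No

Hamilton's rule: the trait is favored when the sum of r·B over every recipient exceeds the actor's cost C.
r to a great-grandoffspring = 0.125 (three parent–offspring links: r = (1/2)^3 = 1/8).
r to a full sibling = 1/2 (full sibs share both parents — two paths of length 2: r = 2·(1/2)^2 = 1/2).
r to a half-niece or half-nephew = 0.125 (half-aunt/uncle↔niece/nephew: one path of length 3: r = (1/2)^3 = 1/8).
Summing one r·B term per recipient: 1·0.125·0.448 + 2·0.5·0.201 + 4·0.125·0.109 = 0.3115.
0.3115 < 0.59: the indirect benefit is less than the cost.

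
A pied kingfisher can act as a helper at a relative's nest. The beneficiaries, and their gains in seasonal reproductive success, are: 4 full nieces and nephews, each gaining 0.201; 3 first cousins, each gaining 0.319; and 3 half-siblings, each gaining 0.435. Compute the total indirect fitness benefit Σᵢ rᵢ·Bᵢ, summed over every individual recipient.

0.646875

r to a full niece or nephew = 0.25 (full aunt/uncle↔niece/nephew: two paths of length 3 through the shared grandparent pair: r = 2·(1/2)^3 = 1/4).
r to a first cousin = 0.125 (first cousins share one grandparent pair — two paths of length 4: r = 2·(1/2)^4 = 1/8).
r to a half-sibling = 1/4 (half-sibs share one parent — one path of length 2: r = (1/2)^2 = 1/4).
Summing one r·B term per recipient: 4·0.25·0.201 + 3·0.125·0.319 + 3·0.25·0.435 = 0.646875.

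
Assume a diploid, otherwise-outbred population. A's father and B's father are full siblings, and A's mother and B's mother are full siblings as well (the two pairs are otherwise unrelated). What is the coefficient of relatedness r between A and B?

0.25

Relatedness sums over independent paths through distinct common ancestors.
A and B are related in two ways: first cousins through their fathers (r = 1/8) and first cousins through their mothers (r = 1/8) — i.e. double first cousins.
r = 1/8 + 1/8 = 0.25.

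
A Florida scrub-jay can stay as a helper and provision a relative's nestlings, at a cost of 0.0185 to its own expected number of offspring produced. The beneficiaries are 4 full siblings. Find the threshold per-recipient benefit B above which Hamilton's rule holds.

r to a full sibling = 0.5 (full sibs share both parents — two paths of length 2: r = 2·(1/2)^2 = 1/2).
Hamilton's rule with n recipients of equal r: n·r·B > C, so B > C/(n·r) = 0.0185/(4·0.5) = 0.0092.

0.0092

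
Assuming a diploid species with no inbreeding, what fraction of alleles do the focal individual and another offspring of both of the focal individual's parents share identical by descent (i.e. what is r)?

Each parent–offspring link contributes a factor of 1/2, and independent paths through distinct common ancestors add.
Full sibs share both parents — two paths of length 2: r = 2·(1/2)^2 = 1/2.

0.5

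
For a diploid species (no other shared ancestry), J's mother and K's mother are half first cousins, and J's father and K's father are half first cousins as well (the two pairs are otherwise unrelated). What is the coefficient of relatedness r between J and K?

0.03125

Relatedness sums over independent paths through distinct common ancestors.
J and K are related in two ways: half second cousins through their mothers (r = 1/64) and half second cousins through their fathers (r = 1/64).
r = 1/64 + 1/64 = 0.03125.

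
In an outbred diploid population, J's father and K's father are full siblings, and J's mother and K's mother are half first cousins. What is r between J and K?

Wright's path rule: contributions from independent ancestry routes add.
J and K are related in two ways: first cousins through their fathers (r = 1/8) and half second cousins through their mothers (r = 1/64).
r = 1/8 + 1/64 = 0.140625.

0.140625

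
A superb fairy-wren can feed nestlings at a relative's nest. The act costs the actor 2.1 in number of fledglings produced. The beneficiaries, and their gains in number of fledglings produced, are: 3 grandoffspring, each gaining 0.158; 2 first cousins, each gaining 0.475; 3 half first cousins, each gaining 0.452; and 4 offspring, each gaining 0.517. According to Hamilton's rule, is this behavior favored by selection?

No

Hamilton's rule: the trait is favored when the sum of r·B over every recipient exceeds the actor's cost C.
r to a grandoffspring = 0.25 (two parent–offspring links: r = (1/2)^2 = 1/4).
r to a first cousin = 0.125 (first cousins share one grandparent pair — two paths of length 4: r = 2·(1/2)^4 = 1/8).
r to a half first cousin = 0.0625 (half first cousins share one grandparent — one path of length 4: r = (1/2)^4 = 1/16).
r to an offspring = 0.5 (one parent–offspring link: r = (1/2)^1 = 1/2).
Summing one r·B term per recipient: 3·0.25·0.158 + 2·0.125·0.475 + 3·0.0625·0.452 + 4·0.5·0.517 = 1.356.
1.356 < 2.1: the indirect benefit is less than the cost.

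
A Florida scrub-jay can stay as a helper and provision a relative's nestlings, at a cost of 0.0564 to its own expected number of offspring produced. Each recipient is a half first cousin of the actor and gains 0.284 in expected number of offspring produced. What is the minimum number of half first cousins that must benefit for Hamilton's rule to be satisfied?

r to a half first cousin = 0.0625 (half first cousins share one grandparent — one path of length 4: r = (1/2)^4 = 1/16).
Hamilton's rule: n·r·B > C  ⇒  n > C/(r·B) = 0.0564/(0.0625·0.284) = 3.177.
The smallest integer exceeding 3.177 is 4.

4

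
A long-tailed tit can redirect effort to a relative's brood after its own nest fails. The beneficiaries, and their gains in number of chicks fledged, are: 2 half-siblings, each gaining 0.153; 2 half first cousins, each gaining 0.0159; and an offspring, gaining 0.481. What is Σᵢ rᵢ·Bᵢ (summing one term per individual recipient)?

0.3189875

r to a half-sibling = 1/4 (half-sibs share one parent — one path of length 2: r = (1/2)^2 = 1/4).
r to a half first cousin = 0.0625 (half first cousins share one grandparent — one path of length 4: r = (1/2)^4 = 1/16).
r to an offspring = 1/2 (one parent–offspring link: r = (1/2)^1 = 1/2).
Summing one r·B term per recipient: 2·0.25·0.153 + 2·0.0625·0.0159 + 1·0.5·0.481 = 0.3189875.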